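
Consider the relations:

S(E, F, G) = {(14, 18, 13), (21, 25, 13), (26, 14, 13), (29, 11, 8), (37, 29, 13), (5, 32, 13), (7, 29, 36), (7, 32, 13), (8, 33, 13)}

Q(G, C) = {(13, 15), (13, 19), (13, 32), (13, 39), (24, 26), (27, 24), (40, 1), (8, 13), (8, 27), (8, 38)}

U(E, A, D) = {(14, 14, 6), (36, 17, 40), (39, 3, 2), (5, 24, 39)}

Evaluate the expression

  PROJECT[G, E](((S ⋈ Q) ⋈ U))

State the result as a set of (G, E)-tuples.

Joining S and Q on G yields {(14, 18, 13, 15), (14, 18, 13, 19), (14, 18, 13, 32), (14, 18, 13, 39), (21, 25, 13, 15), (21, 25, 13, 19), (21, 25, 13, 32), (21, 25, 13, 39), (26, 14, 13, 15), (26, 14, 13, 19), (26, 14, 13, 32), (26, 14, 13, 39), (29, 11, 8, 13), (29, 11, 8, 27), (29, 11, 8, 38), (37, 29, 13, 15), (37, 29, 13, 19), (37, 29, 13, 32), (37, 29, 13, 39), (5, 32, 13, 15), (5, 32, 13, 19), (5, 32, 13, 32), (5, 32, 13, 39), (7, 32, 13, 15), (7, 32, 13, 19), (7, 32, 13, 32), (7, 32, 13, 39), (8, 33, 13, 15), (8, 33, 13, 19), (8, 33, 13, 32), (8, 33, 13, 39)}.
Joining (S ⋈ Q) and U on E yields {(14, 18, 13, 15, 14, 6), (14, 18, 13, 19, 14, 6), (14, 18, 13, 32, 14, 6), (14, 18, 13, 39, 14, 6), (5, 32, 13, 15, 24, 39), (5, 32, 13, 19, 24, 39), (5, 32, 13, 32, 24, 39), (5, 32, 13, 39, 24, 39)}.
π_{G, E} gives {(13, 14), (13, 5)} (6 duplicate(s) eliminated).

{(13, 14), (13, 5)}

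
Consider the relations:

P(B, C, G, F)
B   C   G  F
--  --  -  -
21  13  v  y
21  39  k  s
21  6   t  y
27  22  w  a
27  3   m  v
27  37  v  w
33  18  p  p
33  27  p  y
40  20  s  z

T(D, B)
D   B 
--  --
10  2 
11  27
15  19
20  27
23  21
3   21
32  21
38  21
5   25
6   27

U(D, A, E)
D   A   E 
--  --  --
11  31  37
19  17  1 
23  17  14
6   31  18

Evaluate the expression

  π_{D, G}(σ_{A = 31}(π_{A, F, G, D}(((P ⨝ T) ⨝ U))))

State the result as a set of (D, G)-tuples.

P ⋈ T (natural join on B): {(21, 13, v, y, 23), (21, 13, v, y, 3), (21, 13, v, y, 32), (21, 13, v, y, 38), (21, 39, k, s, 23), (21, 39, k, s, 3), (21, 39, k, s, 32), (21, 39, k, s, 38), (21, 6, t, y, 23), (21, 6, t, y, 3), (21, 6, t, y, 32), (21, 6, t, y, 38), (27, 22, w, a, 11), (27, 22, w, a, 20), (27, 22, w, a, 6), (27, 3, m, v, 11), (27, 3, m, v, 20), (27, 3, m, v, 6), (27, 37, v, w, 11), (27, 37, v, w, 20), (27, 37, v, w, 6)}
(P ⨝ T) ⋈ U (natural join on D): {(21, 13, v, y, 23, 17, 14), (21, 39, k, s, 23, 17, 14), (21, 6, t, y, 23, 17, 14), (27, 22, w, a, 11, 31, 37), (27, 22, w, a, 6, 31, 18), (27, 3, m, v, 11, 31, 37), (27, 3, m, v, 6, 31, 18), (27, 37, v, w, 11, 31, 37), (27, 37, v, w, 6, 31, 18)}
π_{A, F, G, D} gives {(17, s, k, 23), (17, y, t, 23), (17, y, v, 23), (31, a, w, 11), (31, a, w, 6), (31, v, m, 11), (31, v, m, 6), (31, w, v, 11), (31, w, v, 6)}.
σ[A = 31]: keep tuples satisfying A = 31 → {(31, a, w, 11), (31, a, w, 6), (31, v, m, 11), (31, v, m, 6), (31, w, v, 11), (31, w, v, 6)}
π_{D, G} gives {(11, m), (11, v), (11, w), (6, m), (6, v), (6, w)}.

{(11, m), (11, v), (11, w), (6, m), (6, v), (6, w)}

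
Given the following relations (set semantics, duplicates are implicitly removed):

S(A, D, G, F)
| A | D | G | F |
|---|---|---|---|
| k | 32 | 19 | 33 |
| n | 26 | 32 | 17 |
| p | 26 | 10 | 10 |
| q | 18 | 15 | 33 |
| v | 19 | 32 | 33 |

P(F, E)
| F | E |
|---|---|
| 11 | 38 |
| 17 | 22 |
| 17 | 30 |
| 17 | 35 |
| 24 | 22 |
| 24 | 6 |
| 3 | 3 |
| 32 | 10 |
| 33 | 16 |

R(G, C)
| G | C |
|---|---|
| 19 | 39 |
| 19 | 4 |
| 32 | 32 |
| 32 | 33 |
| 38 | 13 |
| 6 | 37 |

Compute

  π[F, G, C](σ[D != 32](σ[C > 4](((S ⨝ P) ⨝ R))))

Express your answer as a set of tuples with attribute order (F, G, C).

Natural join on F: {(k, 32, 19, 33, 16), (n, 26, 32, 17, 22), (n, 26, 32, 17, 30), (n, 26, 32, 17, 35), (q, 18, 15, 33, 16), (v, 19, 32, 33, 16)}
Natural join on G: {(k, 32, 19, 33, 16, 39), (k, 32, 19, 33, 16, 4), (n, 26, 32, 17, 22, 32), (n, 26, 32, 17, 22, 33), (n, 26, 32, 17, 30, 32), (n, 26, 32, 17, 30, 33), (n, 26, 32, 17, 35, 32), (n, 26, 32, 17, 35, 33), (v, 19, 32, 33, 16, 32), (v, 19, 32, 33, 16, 33)}
σ[C > 4]: keep tuples satisfying C > 4 → {(k, 32, 19, 33, 16, 39), (n, 26, 32, 17, 22, 32), (n, 26, 32, 17, 22, 33), (n, 26, 32, 17, 30, 32), (n, 26, 32, 17, 30, 33), (n, 26, 32, 17, 35, 32), (n, 26, 32, 17, 35, 33), (v, 19, 32, 33, 16, 32), (v, 19, 32, 33, 16, 33)}
σ[D != 32]: keep tuples satisfying D != 32 → {(n, 26, 32, 17, 22, 32), (n, 26, 32, 17, 22, 33), (n, 26, 32, 17, 30, 32), (n, 26, 32, 17, 30, 33), (n, 26, 32, 17, 35, 32), (n, 26, 32, 17, 35, 33), (v, 19, 32, 33, 16, 32), (v, 19, 32, 33, 16, 33)}
π_{F, G, C} gives {(17, 32, 32), (17, 32, 33), (33, 32, 32), (33, 32, 33)} (4 duplicate(s) eliminated).

{(17, 32, 32), (17, 32, 33), (33, 32, 32), (33, 32, 33)}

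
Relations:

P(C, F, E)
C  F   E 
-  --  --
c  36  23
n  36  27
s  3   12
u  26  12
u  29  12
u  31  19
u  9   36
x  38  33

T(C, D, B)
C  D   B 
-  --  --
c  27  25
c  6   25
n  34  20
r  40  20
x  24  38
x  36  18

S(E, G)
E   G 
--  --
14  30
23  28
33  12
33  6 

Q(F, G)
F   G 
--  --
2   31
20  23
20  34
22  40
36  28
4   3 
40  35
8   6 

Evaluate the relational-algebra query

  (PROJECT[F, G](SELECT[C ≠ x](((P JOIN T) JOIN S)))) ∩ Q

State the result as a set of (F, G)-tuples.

P ⋈ T (natural join on C): {(c, 36, 23, 27, 25), (c, 36, 23, 6, 25), (n, 36, 27, 34, 20), (x, 38, 33, 24, 38), (x, 38, 33, 36, 18)}
(P JOIN T) ⋈ S (natural join on E): {(c, 36, 23, 27, 25, 28), (c, 36, 23, 6, 25, 28), (x, 38, 33, 24, 38, 12), (x, 38, 33, 24, 38, 6), (x, 38, 33, 36, 18, 12), (x, 38, 33, 36, 18, 6)}
σ[C ≠ x]: keep tuples satisfying C ≠ x → {(c, 36, 23, 27, 25, 28), (c, 36, 23, 6, 25, 28)}
π[F, G]: project onto (F, G) (1 duplicate(s) eliminated) → {(36, 28)}
Intersection: {(36, 28)} with {(2, 31), (20, 23), (20, 34), (22, 40), (36, 28), (4, 3), (40, 35), (8, 6)} → {(36, 28)}

{(36, 28)}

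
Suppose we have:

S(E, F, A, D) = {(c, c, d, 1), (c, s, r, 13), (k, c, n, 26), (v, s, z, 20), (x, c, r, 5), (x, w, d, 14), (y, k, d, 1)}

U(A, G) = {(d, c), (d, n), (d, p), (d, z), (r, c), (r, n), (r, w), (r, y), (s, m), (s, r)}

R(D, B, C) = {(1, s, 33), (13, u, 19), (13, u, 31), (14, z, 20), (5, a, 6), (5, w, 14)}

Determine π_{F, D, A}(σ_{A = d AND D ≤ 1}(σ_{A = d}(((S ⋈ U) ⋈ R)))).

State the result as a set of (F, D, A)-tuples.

S ⋈ U (natural join on A): {(c, c, d, 1, c), (c, c, d, 1, n), (c, c, d, 1, p), (c, c, d, 1, z), (c, s, r, 13, c), (c, s, r, 13, n), (c, s, r, 13, w), (c, s, r, 13, y), (x, c, r, 5, c), (x, c, r, 5, n), (x, c, r, 5, w), (x, c, r, 5, y), (x, w, d, 14, c), (x, w, d, 14, n), (x, w, d, 14, p), (x, w, d, 14, z), (y, k, d, 1, c), (y, k, d, 1, n), (y, k, d, 1, p), (y, k, d, 1, z)}
(S ⋈ U) ⋈ R (natural join on D): {(c, c, d, 1, c, s, 33), (c, c, d, 1, n, s, 33), (c, c, d, 1, p, s, 33), (c, c, d, 1, z, s, 33), (c, s, r, 13, c, u, 19), (c, s, r, 13, c, u, 31), (c, s, r, 13, n, u, 19), (c, s, r, 13, n, u, 31), (c, s, r, 13, w, u, 19), (c, s, r, 13, w, u, 31), (c, s, r, 13, y, u, 19), (c, s, r, 13, y, u, 31), (x, c, r, 5, c, a, 6), (x, c, r, 5, c, w, 14), (x, c, r, 5, n, a, 6), (x, c, r, 5, n, w, 14), (x, c, r, 5, w, a, 6), (x, c, r, 5, w, w, 14), (x, c, r, 5, y, a, 6), (x, c, r, 5, y, w, 14), (x, w, d, 14, c, z, 20), (x, w, d, 14, n, z, 20), (x, w, d, 14, p, z, 20), (x, w, d, 14, z, z, 20), (y, k, d, 1, c, s, 33), (y, k, d, 1, n, s, 33), (y, k, d, 1, p, s, 33), (y, k, d, 1, z, s, 33)}
Selection A = d: {(c, c, d, 1, c, s, 33), (c, c, d, 1, n, s, 33), (c, c, d, 1, p, s, 33), (c, c, d, 1, z, s, 33), (x, w, d, 14, c, z, 20), (x, w, d, 14, n, z, 20), (x, w, d, 14, p, z, 20), (x, w, d, 14, z, z, 20), (y, k, d, 1, c, s, 33), (y, k, d, 1, n, s, 33), (y, k, d, 1, p, s, 33), (y, k, d, 1, z, s, 33)}
Selection A = d AND D ≤ 1: {(c, c, d, 1, c, s, 33), (c, c, d, 1, n, s, 33), (c, c, d, 1, p, s, 33), (c, c, d, 1, z, s, 33), (y, k, d, 1, c, s, 33), (y, k, d, 1, n, s, 33), (y, k, d, 1, p, s, 33), (y, k, d, 1, z, s, 33)}
π[F, D, A]: project onto (F, D, A) (6 duplicate(s) eliminated) → {(c, 1, d), (k, 1, d)}

{(c, 1, d), (k, 1, d)}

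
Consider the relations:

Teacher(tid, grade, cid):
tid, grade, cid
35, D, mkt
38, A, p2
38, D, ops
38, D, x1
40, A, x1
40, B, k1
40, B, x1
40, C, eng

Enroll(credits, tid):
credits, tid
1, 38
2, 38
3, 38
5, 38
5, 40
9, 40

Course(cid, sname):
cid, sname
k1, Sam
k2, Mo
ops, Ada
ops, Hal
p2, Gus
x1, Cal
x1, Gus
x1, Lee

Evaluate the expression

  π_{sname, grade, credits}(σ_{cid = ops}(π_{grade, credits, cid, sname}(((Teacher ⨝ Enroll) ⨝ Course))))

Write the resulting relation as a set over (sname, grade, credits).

{(Ada, D, 1), (Ada, D, 2), (Ada, D, 3), (Ada, D, 5), (Hal, D, 1), (Hal, D, 2), (Hal, D, 3), (Hal, D, 5)}

Joining Teacher and Enroll on tid yields {(38, A, p2, 1), (38, A, p2, 2), (38, A, p2, 3), (38, A, p2, 5), (38, D, ops, 1), (38, D, ops, 2), (38, D, ops, 3), (38, D, ops, 5), (38, D, x1, 1), (38, D, x1, 2), (38, D, x1, 3), (38, D, x1, 5), (40, A, x1, 5), (40, A, x1, 9), (40, B, k1, 5), (40, B, k1, 9), (40, B, x1, 5), (40, B, x1, 9), (40, C, eng, 5), (40, C, eng, 9)}.
Joining (Teacher ⨝ Enroll) and Course on cid yields {(38, A, p2, 1, Gus), (38, A, p2, 2, Gus), (38, A, p2, 3, Gus), (38, A, p2, 5, Gus), (38, D, ops, 1, Ada), (38, D, ops, 1, Hal), (38, D, ops, 2, Ada), (38, D, ops, 2, Hal), (38, D, ops, 3, Ada), (38, D, ops, 3, Hal), (38, D, ops, 5, Ada), (38, D, ops, 5, Hal), (38, D, x1, 1, Cal), (38, D, x1, 1, Gus), (38, D, x1, 1, Lee), (38, D, x1, 2, Cal), (38, D, x1, 2, Gus), (38, D, x1, 2, Lee), (38, D, x1, 3, Cal), (38, D, x1, 3, Gus), (38, D, x1, 3, Lee), (38, D, x1, 5, Cal), (38, D, x1, 5, Gus), (38, D, x1, 5, Lee), (40, A, x1, 5, Cal), (40, A, x1, 5, Gus), (40, A, x1, 5, Lee), (40, A, x1, 9, Cal), (40, A, x1, 9, Gus), (40, A, x1, 9, Lee), (40, B, k1, 5, Sam), (40, B, k1, 9, Sam), (40, B, x1, 5, Cal), (40, B, x1, 5, Gus), (40, B, x1, 5, Lee), (40, B, x1, 9, Cal), (40, B, x1, 9, Gus), (40, B, x1, 9, Lee)}.
Keep only column(s) grade, credits, cid, sname: {(A, 1, p2, Gus), (A, 2, p2, Gus), (A, 3, p2, Gus), (A, 5, p2, Gus), (A, 5, x1, Cal), (A, 5, x1, Gus), (A, 5, x1, Lee), (A, 9, x1, Cal), (A, 9, x1, Gus), (A, 9, x1, Lee), (B, 5, k1, Sam), (B, 5, x1, Cal), (B, 5, x1, Gus), (B, 5, x1, Lee), (B, 9, k1, Sam), (B, 9, x1, Cal), (B, 9, x1, Gus), (B, 9, x1, Lee), (D, 1, ops, Ada), (D, 1, ops, Hal), (D, 1, x1, Cal), (D, 1, x1, Gus), (D, 1, x1, Lee), (D, 2, ops, Ada), (D, 2, ops, Hal), (D, 2, x1, Cal), (D, 2, x1, Gus), (D, 2, x1, Lee), (D, 3, ops, Ada), (D, 3, ops, Hal), (D, 3, x1, Cal), (D, 3, x1, Gus), (D, 3, x1, Lee), (D, 5, ops, Ada), (D, 5, ops, Hal), (D, 5, x1, Cal), (D, 5, x1, Gus), (D, 5, x1, Lee)}
Apply σ_{cid = ops}; surviving tuples: {(D, 1, ops, Ada), (D, 1, ops, Hal), (D, 2, ops, Ada), (D, 2, ops, Hal), (D, 3, ops, Ada), (D, 3, ops, Hal), (D, 5, ops, Ada), (D, 5, ops, Hal)}
Keep only column(s) sname, grade, credits: {(Ada, D, 1), (Ada, D, 2), (Ada, D, 3), (Ada, D, 5), (Hal, D, 1), (Hal, D, 2), (Hal, D, 3), (Hal, D, 5)}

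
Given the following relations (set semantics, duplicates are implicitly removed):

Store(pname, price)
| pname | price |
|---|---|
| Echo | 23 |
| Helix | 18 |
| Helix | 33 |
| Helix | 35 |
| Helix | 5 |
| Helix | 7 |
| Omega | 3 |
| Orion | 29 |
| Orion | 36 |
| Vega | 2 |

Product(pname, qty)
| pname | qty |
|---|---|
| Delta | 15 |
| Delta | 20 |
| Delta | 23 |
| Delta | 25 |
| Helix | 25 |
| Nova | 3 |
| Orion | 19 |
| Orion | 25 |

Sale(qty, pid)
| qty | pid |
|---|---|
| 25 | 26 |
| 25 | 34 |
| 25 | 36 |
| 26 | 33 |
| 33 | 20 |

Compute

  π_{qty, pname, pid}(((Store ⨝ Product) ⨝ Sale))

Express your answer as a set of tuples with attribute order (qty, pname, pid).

{(25, Helix, 26), (25, Helix, 34), (25, Helix, 36), (25, Orion, 26), (25, Orion, 34), (25, Orion, 36)}

Store ⋈ Product (natural join on pname): {(Helix, 18, 25), (Helix, 33, 25), (Helix, 35, 25), (Helix, 5, 25), (Helix, 7, 25), (Orion, 29, 19), (Orion, 29, 25), (Orion, 36, 19), (Orion, 36, 25)}
(Store ⨝ Product) ⋈ Sale (natural join on qty): {(Helix, 18, 25, 26), (Helix, 18, 25, 34), (Helix, 18, 25, 36), (Helix, 33, 25, 26), (Helix, 33, 25, 34), (Helix, 33, 25, 36), (Helix, 35, 25, 26), (Helix, 35, 25, 34), (Helix, 35, 25, 36), (Helix, 5, 25, 26), (Helix, 5, 25, 34), (Helix, 5, 25, 36), (Helix, 7, 25, 26), (Helix, 7, 25, 34), (Helix, 7, 25, 36), (Orion, 29, 25, 26), (Orion, 29, 25, 34), (Orion, 29, 25, 36), (Orion, 36, 25, 26), (Orion, 36, 25, 34), (Orion, 36, 25, 36)}
Projecting to qty, pname, pid (15 duplicate(s) eliminated): {(25, Helix, 26), (25, Helix, 34), (25, Helix, 36), (25, Orion, 26), (25, Orion, 34), (25, Orion, 36)}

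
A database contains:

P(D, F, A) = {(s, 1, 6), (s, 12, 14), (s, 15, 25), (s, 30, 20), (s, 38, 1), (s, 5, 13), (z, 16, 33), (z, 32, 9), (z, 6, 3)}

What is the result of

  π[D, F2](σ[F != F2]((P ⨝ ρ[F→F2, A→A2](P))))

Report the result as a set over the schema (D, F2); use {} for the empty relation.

ρ[F→F2, A→A2]: schema becomes (D, F2, A2); tuples unchanged.
Natural join on D: {(s, 1, 6, 1, 6), (s, 1, 6, 12, 14), (s, 1, 6, 15, 25), (s, 1, 6, 30, 20), (s, 1, 6, 38, 1), (s, 1, 6, 5, 13), (s, 12, 14, 1, 6), (s, 12, 14, 12, 14), (s, 12, 14, 15, 25), (s, 12, 14, 30, 20), (s, 12, 14, 38, 1), (s, 12, 14, 5, 13), (s, 15, 25, 1, 6), (s, 15, 25, 12, 14), (s, 15, 25, 15, 25), (s, 15, 25, 30, 20), (s, 15, 25, 38, 1), (s, 15, 25, 5, 13), (s, 30, 20, 1, 6), (s, 30, 20, 12, 14), (s, 30, 20, 15, 25), (s, 30, 20, 30, 20), (s, 30, 20, 38, 1), (s, 30, 20, 5, 13), (s, 38, 1, 1, 6), (s, 38, 1, 12, 14), (s, 38, 1, 15, 25), (s, 38, 1, 30, 20), (s, 38, 1, 38, 1), (s, 38, 1, 5, 13), (s, 5, 13, 1, 6), (s, 5, 13, 12, 14), (s, 5, 13, 15, 25), (s, 5, 13, 30, 20), (s, 5, 13, 38, 1), (s, 5, 13, 5, 13), (z, 16, 33, 16, 33), (z, 16, 33, 32, 9), (z, 16, 33, 6, 3), (z, 32, 9, 16, 33), (z, 32, 9, 32, 9), (z, 32, 9, 6, 3), (z, 6, 3, 16, 33), (z, 6, 3, 32, 9), (z, 6, 3, 6, 3)}
Apply σ_{F != F2}; surviving tuples: {(s, 1, 6, 12, 14), (s, 1, 6, 15, 25), (s, 1, 6, 30, 20), (s, 1, 6, 38, 1), (s, 1, 6, 5, 13), (s, 12, 14, 1, 6), (s, 12, 14, 15, 25), (s, 12, 14, 30, 20), (s, 12, 14, 38, 1), (s, 12, 14, 5, 13), (s, 15, 25, 1, 6), (s, 15, 25, 12, 14), (s, 15, 25, 30, 20), (s, 15, 25, 38, 1), (s, 15, 25, 5, 13), (s, 30, 20, 1, 6), (s, 30, 20, 12, 14), (s, 30, 20, 15, 25), (s, 30, 20, 38, 1), (s, 30, 20, 5, 13), (s, 38, 1, 1, 6), (s, 38, 1, 12, 14), (s, 38, 1, 15, 25), (s, 38, 1, 30, 20), (s, 38, 1, 5, 13), (s, 5, 13, 1, 6), (s, 5, 13, 12, 14), (s, 5, 13, 15, 25), (s, 5, 13, 30, 20), (s, 5, 13, 38, 1), (z, 16, 33, 32, 9), (z, 16, 33, 6, 3), (z, 32, 9, 16, 33), (z, 32, 9, 6, 3), (z, 6, 3, 16, 33), (z, 6, 3, 32, 9)}
Projecting to D, F2 (27 duplicate(s) eliminated): {(s, 1), (s, 12), (s, 15), (s, 30), (s, 38), (s, 5), (z, 16), (z, 32), (z, 6)}

{(s, 1), (s, 12), (s, 15), (s, 30), (s, 38), (s, 5), (z, 16), (z, 32), (z, 6)}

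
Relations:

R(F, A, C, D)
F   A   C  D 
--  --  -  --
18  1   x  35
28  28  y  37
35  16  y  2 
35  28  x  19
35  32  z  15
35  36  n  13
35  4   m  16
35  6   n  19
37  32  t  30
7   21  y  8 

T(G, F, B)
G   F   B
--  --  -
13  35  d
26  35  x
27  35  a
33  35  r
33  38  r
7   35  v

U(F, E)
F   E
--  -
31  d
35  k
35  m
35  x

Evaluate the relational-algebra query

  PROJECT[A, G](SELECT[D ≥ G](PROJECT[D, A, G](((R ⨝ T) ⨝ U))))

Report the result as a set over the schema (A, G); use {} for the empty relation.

{(28, 13), (28, 7), (32, 13), (32, 7), (36, 13), (36, 7), (4, 13), (4, 7), (6, 13), (6, 7)}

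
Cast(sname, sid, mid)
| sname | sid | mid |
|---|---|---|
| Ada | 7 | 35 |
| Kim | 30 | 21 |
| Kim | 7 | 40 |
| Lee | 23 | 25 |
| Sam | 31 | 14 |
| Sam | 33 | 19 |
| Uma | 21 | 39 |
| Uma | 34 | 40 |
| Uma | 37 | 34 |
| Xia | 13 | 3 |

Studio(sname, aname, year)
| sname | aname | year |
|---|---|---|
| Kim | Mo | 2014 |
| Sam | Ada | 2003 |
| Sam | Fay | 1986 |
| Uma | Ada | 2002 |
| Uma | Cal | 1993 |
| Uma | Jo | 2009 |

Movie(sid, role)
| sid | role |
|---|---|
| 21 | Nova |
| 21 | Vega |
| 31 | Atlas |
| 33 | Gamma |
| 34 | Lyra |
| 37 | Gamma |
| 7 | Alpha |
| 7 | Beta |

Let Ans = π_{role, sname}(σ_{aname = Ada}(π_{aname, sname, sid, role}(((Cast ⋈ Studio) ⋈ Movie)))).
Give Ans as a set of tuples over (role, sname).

Natural join on sname: {(Kim, 30, 21, Mo, 2014), (Kim, 7, 40, Mo, 2014), (Sam, 31, 14, Ada, 2003), (Sam, 31, 14, Fay, 1986), (Sam, 33, 19, Ada, 2003), (Sam, 33, 19, Fay, 1986), (Uma, 21, 39, Ada, 2002), (Uma, 21, 39, Cal, 1993), (Uma, 21, 39, Jo, 2009), (Uma, 34, 40, Ada, 2002), (Uma, 34, 40, Cal, 1993), (Uma, 34, 40, Jo, 2009), (Uma, 37, 34, Ada, 2002), (Uma, 37, 34, Cal, 1993), (Uma, 37, 34, Jo, 2009)}
Natural join on sid: {(Kim, 7, 40, Mo, 2014, Alpha), (Kim, 7, 40, Mo, 2014, Beta), (Sam, 31, 14, Ada, 2003, Atlas), (Sam, 31, 14, Fay, 1986, Atlas), (Sam, 33, 19, Ada, 2003, Gamma), (Sam, 33, 19, Fay, 1986, Gamma), (Uma, 21, 39, Ada, 2002, Nova), (Uma, 21, 39, Ada, 2002, Vega), (Uma, 21, 39, Cal, 1993, Nova), (Uma, 21, 39, Cal, 1993, Vega), (Uma, 21, 39, Jo, 2009, Nova), (Uma, 21, 39, Jo, 2009, Vega), (Uma, 34, 40, Ada, 2002, Lyra), (Uma, 34, 40, Cal, 1993, Lyra), (Uma, 34, 40, Jo, 2009, Lyra), (Uma, 37, 34, Ada, 2002, Gamma), (Uma, 37, 34, Cal, 1993, Gamma), (Uma, 37, 34, Jo, 2009, Gamma)}
Projecting to aname, sname, sid, role: {(Ada, Sam, 31, Atlas), (Ada, Sam, 33, Gamma), (Ada, Uma, 21, Nova), (Ada, Uma, 21, Vega), (Ada, Uma, 34, Lyra), (Ada, Uma, 37, Gamma), (Cal, Uma, 21, Nova), (Cal, Uma, 21, Vega), (Cal, Uma, 34, Lyra), (Cal, Uma, 37, Gamma), (Fay, Sam, 31, Atlas), (Fay, Sam, 33, Gamma), (Jo, Uma, 21, Nova), (Jo, Uma, 21, Vega), (Jo, Uma, 34, Lyra), (Jo, Uma, 37, Gamma), (Mo, Kim, 7, Alpha), (Mo, Kim, 7, Beta)}
Filtering on aname = Ada leaves {(Ada, Sam, 31, Atlas), (Ada, Sam, 33, Gamma), (Ada, Uma, 21, Nova), (Ada, Uma, 21, Vega), (Ada, Uma, 34, Lyra), (Ada, Uma, 37, Gamma)}.
Projecting to role, sname: {(Atlas, Sam), (Gamma, Sam), (Gamma, Uma), (Lyra, Uma), (Nova, Uma), (Vega, Uma)}

{(Atlas, Sam), (Gamma, Sam), (Gamma, Uma), (Lyra, Uma), (Nova, Uma), (Vega, Uma)}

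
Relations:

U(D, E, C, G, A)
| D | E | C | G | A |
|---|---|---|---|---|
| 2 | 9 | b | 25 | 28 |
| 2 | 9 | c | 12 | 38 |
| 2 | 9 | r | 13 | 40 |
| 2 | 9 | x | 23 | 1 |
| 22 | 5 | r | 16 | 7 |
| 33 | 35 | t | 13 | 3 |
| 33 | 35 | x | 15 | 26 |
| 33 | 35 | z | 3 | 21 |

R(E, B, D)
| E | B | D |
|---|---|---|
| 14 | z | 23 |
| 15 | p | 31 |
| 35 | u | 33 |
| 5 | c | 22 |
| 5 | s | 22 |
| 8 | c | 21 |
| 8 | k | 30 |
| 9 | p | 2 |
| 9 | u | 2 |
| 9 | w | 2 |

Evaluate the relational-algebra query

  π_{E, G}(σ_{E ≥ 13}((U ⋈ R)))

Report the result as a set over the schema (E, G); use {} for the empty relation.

{(35, 13), (35, 15), (35, 3)}

U ⋈ R (natural join on D, E): {(2, 9, b, 25, 28, p), (2, 9, b, 25, 28, u), (2, 9, b, 25, 28, w), (2, 9, c, 12, 38, p), (2, 9, c, 12, 38, u), (2, 9, c, 12, 38, w), (2, 9, r, 13, 40, p), (2, 9, r, 13, 40, u), (2, 9, r, 13, 40, w), (2, 9, x, 23, 1, p), (2, 9, x, 23, 1, u), (2, 9, x, 23, 1, w), (22, 5, r, 16, 7, c), (22, 5, r, 16, 7, s), (33, 35, t, 13, 3, u), (33, 35, x, 15, 26, u), (33, 35, z, 3, 21, u)}
σ[E ≥ 13]: keep tuples satisfying E ≥ 13 → {(33, 35, t, 13, 3, u), (33, 35, x, 15, 26, u), (33, 35, z, 3, 21, u)}
Keep only column(s) E, G: {(35, 13), (35, 15), (35, 3)}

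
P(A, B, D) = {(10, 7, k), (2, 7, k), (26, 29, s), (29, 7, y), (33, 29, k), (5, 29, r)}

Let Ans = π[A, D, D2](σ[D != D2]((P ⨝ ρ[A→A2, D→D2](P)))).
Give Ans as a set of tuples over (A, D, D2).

{(10, k, y), (2, k, y), (26, s, k), (26, s, r), (29, y, k), (33, k, r), (33, k, s), (5, r, k), (5, r, s)}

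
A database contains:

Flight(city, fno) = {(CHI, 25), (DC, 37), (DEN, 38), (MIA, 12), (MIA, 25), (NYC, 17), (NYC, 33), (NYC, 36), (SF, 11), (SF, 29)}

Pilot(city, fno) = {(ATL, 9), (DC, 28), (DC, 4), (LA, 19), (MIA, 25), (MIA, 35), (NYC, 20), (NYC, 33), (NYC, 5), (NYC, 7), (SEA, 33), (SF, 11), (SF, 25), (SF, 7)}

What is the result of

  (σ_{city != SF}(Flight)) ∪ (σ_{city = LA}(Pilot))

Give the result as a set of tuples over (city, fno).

Selection city != SF: {(CHI, 25), (DC, 37), (DEN, 38), (MIA, 12), (MIA, 25), (NYC, 17), (NYC, 33), (NYC, 36)}
Selection city = LA: {(LA, 19)}
Set union of the two operands is {(CHI, 25), (DC, 37), (DEN, 38), (LA, 19), (MIA, 12), (MIA, 25), (NYC, 17), (NYC, 33), (NYC, 36)}.

{(CHI, 25), (DC, 37), (DEN, 38), (LA, 19), (MIA, 12), (MIA, 25), (NYC, 17), (NYC, 33), (NYC, 36)}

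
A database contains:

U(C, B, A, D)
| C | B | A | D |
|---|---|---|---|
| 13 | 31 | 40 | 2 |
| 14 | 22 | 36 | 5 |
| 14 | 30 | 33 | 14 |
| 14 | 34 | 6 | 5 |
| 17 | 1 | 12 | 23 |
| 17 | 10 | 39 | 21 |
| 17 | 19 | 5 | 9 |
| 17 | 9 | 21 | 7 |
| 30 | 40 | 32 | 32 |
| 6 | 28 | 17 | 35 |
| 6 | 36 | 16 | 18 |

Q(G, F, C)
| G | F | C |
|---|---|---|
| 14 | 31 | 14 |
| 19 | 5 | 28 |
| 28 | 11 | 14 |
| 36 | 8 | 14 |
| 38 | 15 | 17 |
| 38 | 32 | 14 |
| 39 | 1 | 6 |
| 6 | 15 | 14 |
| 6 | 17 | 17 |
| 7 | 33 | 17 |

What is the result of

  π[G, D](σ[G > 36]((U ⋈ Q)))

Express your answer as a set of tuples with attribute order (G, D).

{(38, 14), (38, 21), (38, 23), (38, 5), (38, 7), (38, 9), (39, 18), (39, 35)}

Natural join on C: {(14, 22, 36, 5, 14, 31), (14, 22, 36, 5, 28, 11), (14, 22, 36, 5, 36, 8), (14, 22, 36, 5, 38, 32), (14, 22, 36, 5, 6, 15), (14, 30, 33, 14, 14, 31), (14, 30, 33, 14, 28, 11), (14, 30, 33, 14, 36, 8), (14, 30, 33, 14, 38, 32), (14, 30, 33, 14, 6, 15), (14, 34, 6, 5, 14, 31), (14, 34, 6, 5, 28, 11), (14, 34, 6, 5, 36, 8), (14, 34, 6, 5, 38, 32), (14, 34, 6, 5, 6, 15), (17, 1, 12, 23, 38, 15), (17, 1, 12, 23, 6, 17), (17, 1, 12, 23, 7, 33), (17, 10, 39, 21, 38, 15), (17, 10, 39, 21, 6, 17), (17, 10, 39, 21, 7, 33), (17, 19, 5, 9, 38, 15), (17, 19, 5, 9, 6, 17), (17, 19, 5, 9, 7, 33), (17, 9, 21, 7, 38, 15), (17, 9, 21, 7, 6, 17), (17, 9, 21, 7, 7, 33), (6, 28, 17, 35, 39, 1), (6, 36, 16, 18, 39, 1)}
Filtering on G > 36 leaves {(14, 22, 36, 5, 38, 32), (14, 30, 33, 14, 38, 32), (14, 34, 6, 5, 38, 32), (17, 1, 12, 23, 38, 15), (17, 10, 39, 21, 38, 15), (17, 19, 5, 9, 38, 15), (17, 9, 21, 7, 38, 15), (6, 28, 17, 35, 39, 1), (6, 36, 16, 18, 39, 1)}.
π[G, D]: project onto (G, D) (1 duplicate(s) eliminated) → {(38, 14), (38, 21), (38, 23), (38, 5), (38, 7), (38, 9), (39, 18), (39, 35)}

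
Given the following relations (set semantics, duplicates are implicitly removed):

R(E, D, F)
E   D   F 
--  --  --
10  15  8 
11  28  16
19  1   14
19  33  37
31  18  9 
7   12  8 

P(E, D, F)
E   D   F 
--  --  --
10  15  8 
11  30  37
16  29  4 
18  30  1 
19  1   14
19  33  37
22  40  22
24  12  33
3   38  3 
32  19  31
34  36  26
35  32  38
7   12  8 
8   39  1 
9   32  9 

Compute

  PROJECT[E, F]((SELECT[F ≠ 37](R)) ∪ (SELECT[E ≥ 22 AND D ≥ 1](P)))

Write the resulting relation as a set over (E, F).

{(10, 8), (11, 16), (19, 14), (22, 22), (24, 33), (31, 9), (32, 31), (34, 26), (35, 38), (7, 8)}

σ[F ≠ 37]: keep tuples satisfying F ≠ 37 → {(10, 15, 8), (11, 28, 16), (19, 1, 14), (31, 18, 9), (7, 12, 8)}
σ[E ≥ 22 AND D ≥ 1]: keep tuples satisfying E ≥ 22 AND D ≥ 1 → {(22, 40, 22), (24, 12, 33), (32, 19, 31), (34, 36, 26), (35, 32, 38)}
Set union of the two operands is {(10, 15, 8), (11, 28, 16), (19, 1, 14), (22, 40, 22), (24, 12, 33), (31, 18, 9), (32, 19, 31), (34, 36, 26), (35, 32, 38), (7, 12, 8)}.
π[E, F]: project onto (E, F) → {(10, 8), (11, 16), (19, 14), (22, 22), (24, 33), (31, 9), (32, 31), (34, 26), (35, 38), (7, 8)}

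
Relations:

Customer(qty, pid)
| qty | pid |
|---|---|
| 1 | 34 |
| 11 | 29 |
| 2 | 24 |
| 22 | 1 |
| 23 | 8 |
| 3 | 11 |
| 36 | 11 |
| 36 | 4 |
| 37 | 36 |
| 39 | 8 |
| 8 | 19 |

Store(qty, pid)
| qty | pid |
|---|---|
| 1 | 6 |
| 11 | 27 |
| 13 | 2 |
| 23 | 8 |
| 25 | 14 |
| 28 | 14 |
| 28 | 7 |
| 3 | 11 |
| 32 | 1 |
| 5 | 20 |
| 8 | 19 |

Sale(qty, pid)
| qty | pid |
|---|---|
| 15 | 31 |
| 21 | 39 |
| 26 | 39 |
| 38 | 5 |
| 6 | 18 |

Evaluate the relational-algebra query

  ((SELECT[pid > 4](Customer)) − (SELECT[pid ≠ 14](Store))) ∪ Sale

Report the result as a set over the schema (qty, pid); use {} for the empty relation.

Selection pid > 4: {(1, 34), (11, 29), (2, 24), (23, 8), (3, 11), (36, 11), (37, 36), (39, 8), (8, 19)}
Selection pid ≠ 14: {(1, 6), (11, 27), (13, 2), (23, 8), (28, 7), (3, 11), (32, 1), (5, 20), (8, 19)}
Set difference of the two operands is {(1, 34), (11, 29), (2, 24), (36, 11), (37, 36), (39, 8)}.
Set union of the two operands is {(1, 34), (11, 29), (15, 31), (2, 24), (21, 39), (26, 39), (36, 11), (37, 36), (38, 5), (39, 8), (6, 18)}.

{(1, 34), (11, 29), (15, 31), (2, 24), (21, 39), (26, 39), (36, 11), (37, 36), (38, 5), (39, 8), (6, 18)}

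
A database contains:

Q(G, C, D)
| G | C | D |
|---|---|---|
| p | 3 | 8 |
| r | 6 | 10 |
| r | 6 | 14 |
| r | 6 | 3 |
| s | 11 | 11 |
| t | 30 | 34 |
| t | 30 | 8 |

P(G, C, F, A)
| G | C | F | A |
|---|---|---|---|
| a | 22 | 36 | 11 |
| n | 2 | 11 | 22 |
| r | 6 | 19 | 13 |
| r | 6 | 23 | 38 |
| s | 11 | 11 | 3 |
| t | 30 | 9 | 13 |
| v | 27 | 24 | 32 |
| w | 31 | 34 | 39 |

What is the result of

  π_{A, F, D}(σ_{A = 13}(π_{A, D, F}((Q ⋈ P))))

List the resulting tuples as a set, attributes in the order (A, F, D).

Joining Q and P on G, C yields {(r, 6, 10, 19, 13), (r, 6, 10, 23, 38), (r, 6, 14, 19, 13), (r, 6, 14, 23, 38), (r, 6, 3, 19, 13), (r, 6, 3, 23, 38), (s, 11, 11, 11, 3), (t, 30, 34, 9, 13), (t, 30, 8, 9, 13)}.
π_{A, D, F} gives {(13, 10, 19), (13, 14, 19), (13, 3, 19), (13, 34, 9), (13, 8, 9), (3, 11, 11), (38, 10, 23), (38, 14, 23), (38, 3, 23)}.
Apply σ_{A = 13}; surviving tuples: {(13, 10, 19), (13, 14, 19), (13, 3, 19), (13, 34, 9), (13, 8, 9)}
π_{A, F, D} gives {(13, 19, 10), (13, 19, 14), (13, 19, 3), (13, 9, 34), (13, 9, 8)}.

{(13, 19, 10), (13, 19, 14), (13, 19, 3), (13, 9, 34), (13, 9, 8)}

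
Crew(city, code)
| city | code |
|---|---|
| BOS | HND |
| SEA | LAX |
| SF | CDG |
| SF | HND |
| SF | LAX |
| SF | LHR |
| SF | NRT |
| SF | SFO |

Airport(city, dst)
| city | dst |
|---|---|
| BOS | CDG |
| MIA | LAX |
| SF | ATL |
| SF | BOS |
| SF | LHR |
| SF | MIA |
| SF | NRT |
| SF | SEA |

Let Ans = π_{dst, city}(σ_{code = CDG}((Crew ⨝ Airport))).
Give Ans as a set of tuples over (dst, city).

Natural join on city: {(BOS, HND, CDG), (SF, CDG, ATL), (SF, CDG, BOS), (SF, CDG, LHR), (SF, CDG, MIA), (SF, CDG, NRT), (SF, CDG, SEA), (SF, HND, ATL), (SF, HND, BOS), (SF, HND, LHR), (SF, HND, MIA), (SF, HND, NRT), (SF, HND, SEA), (SF, LAX, ATL), (SF, LAX, BOS), (SF, LAX, LHR), (SF, LAX, MIA), (SF, LAX, NRT), (SF, LAX, SEA), (SF, LHR, ATL), (SF, LHR, BOS), (SF, LHR, LHR), (SF, LHR, MIA), (SF, LHR, NRT), (SF, LHR, SEA), (SF, NRT, ATL), (SF, NRT, BOS), (SF, NRT, LHR), (SF, NRT, MIA), (SF, NRT, NRT), (SF, NRT, SEA), (SF, SFO, ATL), (SF, SFO, BOS), (SF, SFO, LHR), (SF, SFO, MIA), (SF, SFO, NRT), (SF, SFO, SEA)}
Apply σ_{code = CDG}; surviving tuples: {(SF, CDG, ATL), (SF, CDG, BOS), (SF, CDG, LHR), (SF, CDG, MIA), (SF, CDG, NRT), (SF, CDG, SEA)}
π[dst, city]: project onto (dst, city) → {(ATL, SF), (BOS, SF), (LHR, SF), (MIA, SF), (NRT, SF), (SEA, SF)}

{(ATL, SF), (BOS, SF), (LHR, SF), (MIA, SF), (NRT, SF), (SEA, SF)}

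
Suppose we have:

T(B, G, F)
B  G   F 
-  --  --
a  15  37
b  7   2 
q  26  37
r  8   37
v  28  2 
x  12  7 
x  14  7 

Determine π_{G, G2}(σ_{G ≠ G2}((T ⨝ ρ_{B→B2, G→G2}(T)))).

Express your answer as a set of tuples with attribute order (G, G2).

{(12, 14), (14, 12), (15, 26), (15, 8), (26, 15), (26, 8), (28, 7), (7, 28), (8, 15), (8, 26)}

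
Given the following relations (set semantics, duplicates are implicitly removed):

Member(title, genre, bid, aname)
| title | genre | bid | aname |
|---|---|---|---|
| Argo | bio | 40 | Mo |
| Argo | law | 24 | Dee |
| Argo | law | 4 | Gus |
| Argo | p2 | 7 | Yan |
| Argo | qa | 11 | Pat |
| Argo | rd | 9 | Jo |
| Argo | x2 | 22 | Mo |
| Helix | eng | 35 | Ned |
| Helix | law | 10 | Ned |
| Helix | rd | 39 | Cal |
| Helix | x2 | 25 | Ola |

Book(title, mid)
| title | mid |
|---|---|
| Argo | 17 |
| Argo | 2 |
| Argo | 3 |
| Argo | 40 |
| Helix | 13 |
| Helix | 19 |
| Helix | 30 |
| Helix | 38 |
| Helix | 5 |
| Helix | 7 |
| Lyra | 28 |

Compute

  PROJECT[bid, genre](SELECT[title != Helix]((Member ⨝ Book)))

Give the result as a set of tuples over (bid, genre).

Member ⋈ Book (natural join on title): {(Argo, bio, 40, Mo, 17), (Argo, bio, 40, Mo, 2), (Argo, bio, 40, Mo, 3), (Argo, bio, 40, Mo, 40), (Argo, law, 24, Dee, 17), (Argo, law, 24, Dee, 2), (Argo, law, 24, Dee, 3), (Argo, law, 24, Dee, 40), (Argo, law, 4, Gus, 17), (Argo, law, 4, Gus, 2), (Argo, law, 4, Gus, 3), (Argo, law, 4, Gus, 40), (Argo, p2, 7, Yan, 17), (Argo, p2, 7, Yan, 2), (Argo, p2, 7, Yan, 3), (Argo, p2, 7, Yan, 40), (Argo, qa, 11, Pat, 17), (Argo, qa, 11, Pat, 2), (Argo, qa, 11, Pat, 3), (Argo, qa, 11, Pat, 40), (Argo, rd, 9, Jo, 17), (Argo, rd, 9, Jo, 2), (Argo, rd, 9, Jo, 3), (Argo, rd, 9, Jo, 40), (Argo, x2, 22, Mo, 17), (Argo, x2, 22, Mo, 2), (Argo, x2, 22, Mo, 3), (Argo, x2, 22, Mo, 40), (Helix, eng, 35, Ned, 13), (Helix, eng, 35, Ned, 19), (Helix, eng, 35, Ned, 30), (Helix, eng, 35, Ned, 38), (Helix, eng, 35, Ned, 5), (Helix, eng, 35, Ned, 7), (Helix, law, 10, Ned, 13), (Helix, law, 10, Ned, 19), (Helix, law, 10, Ned, 30), (Helix, law, 10, Ned, 38), (Helix, law, 10, Ned, 5), (Helix, law, 10, Ned, 7), (Helix, rd, 39, Cal, 13), (Helix, rd, 39, Cal, 19), (Helix, rd, 39, Cal, 30), (Helix, rd, 39, Cal, 38), (Helix, rd, 39, Cal, 5), (Helix, rd, 39, Cal, 7), (Helix, x2, 25, Ola, 13), (Helix, x2, 25, Ola, 19), (Helix, x2, 25, Ola, 30), (Helix, x2, 25, Ola, 38), (Helix, x2, 25, Ola, 5), (Helix, x2, 25, Ola, 7)}
σ[title != Helix]: keep tuples satisfying title != Helix → {(Argo, bio, 40, Mo, 17), (Argo, bio, 40, Mo, 2), (Argo, bio, 40, Mo, 3), (Argo, bio, 40, Mo, 40), (Argo, law, 24, Dee, 17), (Argo, law, 24, Dee, 2), (Argo, law, 24, Dee, 3), (Argo, law, 24, Dee, 40), (Argo, law, 4, Gus, 17), (Argo, law, 4, Gus, 2), (Argo, law, 4, Gus, 3), (Argo, law, 4, Gus, 40), (Argo, p2, 7, Yan, 17), (Argo, p2, 7, Yan, 2), (Argo, p2, 7, Yan, 3), (Argo, p2, 7, Yan, 40), (Argo, qa, 11, Pat, 17), (Argo, qa, 11, Pat, 2), (Argo, qa, 11, Pat, 3), (Argo, qa, 11, Pat, 40), (Argo, rd, 9, Jo, 17), (Argo, rd, 9, Jo, 2), (Argo, rd, 9, Jo, 3), (Argo, rd, 9, Jo, 40), (Argo, x2, 22, Mo, 17), (Argo, x2, 22, Mo, 2), (Argo, x2, 22, Mo, 3), (Argo, x2, 22, Mo, 40)}
π_{bid, genre} gives {(11, qa), (22, x2), (24, law), (4, law), (40, bio), (7, p2), (9, rd)} (21 duplicate(s) eliminated).

{(11, qa), (22, x2), (24, law), (4, law), (40, bio), (7, p2), (9, rd)}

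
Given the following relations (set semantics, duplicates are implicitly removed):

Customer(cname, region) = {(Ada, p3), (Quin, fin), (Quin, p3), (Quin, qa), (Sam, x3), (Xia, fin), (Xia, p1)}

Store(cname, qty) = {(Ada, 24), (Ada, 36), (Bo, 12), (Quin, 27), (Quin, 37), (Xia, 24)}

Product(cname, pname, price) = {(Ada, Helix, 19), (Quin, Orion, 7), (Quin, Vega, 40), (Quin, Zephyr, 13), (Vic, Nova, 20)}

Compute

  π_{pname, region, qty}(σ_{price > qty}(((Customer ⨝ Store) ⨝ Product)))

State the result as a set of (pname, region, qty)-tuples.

Joining Customer and Store on cname yields {(Ada, p3, 24), (Ada, p3, 36), (Quin, fin, 27), (Quin, fin, 37), (Quin, p3, 27), (Quin, p3, 37), (Quin, qa, 27), (Quin, qa, 37), (Xia, fin, 24), (Xia, p1, 24)}.
Joining (Customer ⨝ Store) and Product on cname yields {(Ada, p3, 24, Helix, 19), (Ada, p3, 36, Helix, 19), (Quin, fin, 27, Orion, 7), (Quin, fin, 27, Vega, 40), (Quin, fin, 27, Zephyr, 13), (Quin, fin, 37, Orion, 7), (Quin, fin, 37, Vega, 40), (Quin, fin, 37, Zephyr, 13), (Quin, p3, 27, Orion, 7), (Quin, p3, 27, Vega, 40), (Quin, p3, 27, Zephyr, 13), (Quin, p3, 37, Orion, 7), (Quin, p3, 37, Vega, 40), (Quin, p3, 37, Zephyr, 13), (Quin, qa, 27, Orion, 7), (Quin, qa, 27, Vega, 40), (Quin, qa, 27, Zephyr, 13), (Quin, qa, 37, Orion, 7), (Quin, qa, 37, Vega, 40), (Quin, qa, 37, Zephyr, 13)}.
σ[price > qty]: keep tuples satisfying price > qty → {(Quin, fin, 27, Vega, 40), (Quin, fin, 37, Vega, 40), (Quin, p3, 27, Vega, 40), (Quin, p3, 37, Vega, 40), (Quin, qa, 27, Vega, 40), (Quin, qa, 37, Vega, 40)}
Projecting to pname, region, qty: {(Vega, fin, 27), (Vega, fin, 37), (Vega, p3, 27), (Vega, p3, 37), (Vega, qa, 27), (Vega, qa, 37)}

{(Vega, fin, 27), (Vega, fin, 37), (Vega, p3, 27), (Vega, p3, 37), (Vega, qa, 27), (Vega, qa, 37)}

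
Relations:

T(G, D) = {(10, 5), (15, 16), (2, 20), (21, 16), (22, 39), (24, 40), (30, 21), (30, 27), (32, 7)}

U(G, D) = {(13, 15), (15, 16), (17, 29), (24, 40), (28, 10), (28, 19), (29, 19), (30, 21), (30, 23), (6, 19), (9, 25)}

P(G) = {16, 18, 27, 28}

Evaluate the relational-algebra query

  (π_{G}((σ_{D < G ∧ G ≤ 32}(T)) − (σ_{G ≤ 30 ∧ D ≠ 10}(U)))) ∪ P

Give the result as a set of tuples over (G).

{10, 16, 18, 21, 27, 28, 30, 32}

Selection D < G ∧ G ≤ 32: {(10, 5), (21, 16), (30, 21), (30, 27), (32, 7)}
Selection G ≤ 30 ∧ D ≠ 10: {(13, 15), (15, 16), (17, 29), (24, 40), (28, 19), (29, 19), (30, 21), (30, 23), (6, 19), (9, 25)}
Set difference of the two operands is {(10, 5), (21, 16), (30, 27), (32, 7)}.
Projecting to G: {10, 21, 30, 32}
Set union of the two operands is {10, 16, 18, 21, 27, 28, 30, 32}.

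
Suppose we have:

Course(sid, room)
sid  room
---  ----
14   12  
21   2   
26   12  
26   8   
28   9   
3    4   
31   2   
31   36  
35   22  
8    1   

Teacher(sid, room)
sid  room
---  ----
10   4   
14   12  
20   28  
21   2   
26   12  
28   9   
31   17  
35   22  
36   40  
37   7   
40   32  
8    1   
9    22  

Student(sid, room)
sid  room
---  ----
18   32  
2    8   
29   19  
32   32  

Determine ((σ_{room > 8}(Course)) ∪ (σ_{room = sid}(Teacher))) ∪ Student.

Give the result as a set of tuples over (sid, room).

Selection room > 8: {(14, 12), (26, 12), (28, 9), (31, 36), (35, 22)}
Selection room = sid: {}
Set union of the two operands is {(14, 12), (26, 12), (28, 9), (31, 36), (35, 22)}.
Set union of the two operands is {(14, 12), (18, 32), (2, 8), (26, 12), (28, 9), (29, 19), (31, 36), (32, 32), (35, 22)}.

{(14, 12), (18, 32), (2, 8), (26, 12), (28, 9), (29, 19), (31, 36), (32, 32), (35, 22)}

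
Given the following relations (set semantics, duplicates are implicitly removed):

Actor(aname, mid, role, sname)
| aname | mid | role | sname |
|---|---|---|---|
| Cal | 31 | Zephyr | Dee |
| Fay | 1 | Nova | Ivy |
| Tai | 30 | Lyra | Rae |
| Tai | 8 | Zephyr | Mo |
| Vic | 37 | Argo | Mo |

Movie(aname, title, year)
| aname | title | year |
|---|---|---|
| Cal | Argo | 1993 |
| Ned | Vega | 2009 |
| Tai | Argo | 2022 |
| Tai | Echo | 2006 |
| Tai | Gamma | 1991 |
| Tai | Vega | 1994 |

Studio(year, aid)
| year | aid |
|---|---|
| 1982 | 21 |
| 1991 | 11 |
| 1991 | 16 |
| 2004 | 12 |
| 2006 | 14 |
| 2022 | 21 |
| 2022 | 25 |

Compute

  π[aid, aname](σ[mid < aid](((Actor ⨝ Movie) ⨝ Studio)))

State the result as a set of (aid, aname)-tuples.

{(11, Tai), (14, Tai), (16, Tai), (21, Tai), (25, Tai)}

Natural join on aname: {(Cal, 31, Zephyr, Dee, Argo, 1993), (Tai, 30, Lyra, Rae, Argo, 2022), (Tai, 30, Lyra, Rae, Echo, 2006), (Tai, 30, Lyra, Rae, Gamma, 1991), (Tai, 30, Lyra, Rae, Vega, 1994), (Tai, 8, Zephyr, Mo, Argo, 2022), (Tai, 8, Zephyr, Mo, Echo, 2006), (Tai, 8, Zephyr, Mo, Gamma, 1991), (Tai, 8, Zephyr, Mo, Vega, 1994)}
Natural join on year: {(Tai, 30, Lyra, Rae, Argo, 2022, 21), (Tai, 30, Lyra, Rae, Argo, 2022, 25), (Tai, 30, Lyra, Rae, Echo, 2006, 14), (Tai, 30, Lyra, Rae, Gamma, 1991, 11), (Tai, 30, Lyra, Rae, Gamma, 1991, 16), (Tai, 8, Zephyr, Mo, Argo, 2022, 21), (Tai, 8, Zephyr, Mo, Argo, 2022, 25), (Tai, 8, Zephyr, Mo, Echo, 2006, 14), (Tai, 8, Zephyr, Mo, Gamma, 1991, 11), (Tai, 8, Zephyr, Mo, Gamma, 1991, 16)}
Selection mid < aid: {(Tai, 8, Zephyr, Mo, Argo, 2022, 21), (Tai, 8, Zephyr, Mo, Argo, 2022, 25), (Tai, 8, Zephyr, Mo, Echo, 2006, 14), (Tai, 8, Zephyr, Mo, Gamma, 1991, 11), (Tai, 8, Zephyr, Mo, Gamma, 1991, 16)}
Keep only column(s) aid, aname: {(11, Tai), (14, Tai), (16, Tai), (21, Tai), (25, Tai)}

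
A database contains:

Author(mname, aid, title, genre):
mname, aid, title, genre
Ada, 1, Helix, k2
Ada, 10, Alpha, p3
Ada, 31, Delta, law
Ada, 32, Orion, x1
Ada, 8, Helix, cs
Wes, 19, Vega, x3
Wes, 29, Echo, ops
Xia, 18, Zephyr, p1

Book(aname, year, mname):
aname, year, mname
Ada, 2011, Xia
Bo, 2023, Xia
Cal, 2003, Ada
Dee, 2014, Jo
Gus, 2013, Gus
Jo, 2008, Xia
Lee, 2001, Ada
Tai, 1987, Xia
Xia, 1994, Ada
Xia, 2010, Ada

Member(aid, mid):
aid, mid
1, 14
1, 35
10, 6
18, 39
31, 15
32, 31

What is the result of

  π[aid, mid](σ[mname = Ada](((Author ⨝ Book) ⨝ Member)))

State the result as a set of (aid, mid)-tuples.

Joining Author and Book on mname yields {(Ada, 1, Helix, k2, Cal, 2003), (Ada, 1, Helix, k2, Lee, 2001), (Ada, 1, Helix, k2, Xia, 1994), (Ada, 1, Helix, k2, Xia, 2010), (Ada, 10, Alpha, p3, Cal, 2003), (Ada, 10, Alpha, p3, Lee, 2001), (Ada, 10, Alpha, p3, Xia, 1994), (Ada, 10, Alpha, p3, Xia, 2010), (Ada, 31, Delta, law, Cal, 2003), (Ada, 31, Delta, law, Lee, 2001), (Ada, 31, Delta, law, Xia, 1994), (Ada, 31, Delta, law, Xia, 2010), (Ada, 32, Orion, x1, Cal, 2003), (Ada, 32, Orion, x1, Lee, 2001), (Ada, 32, Orion, x1, Xia, 1994), (Ada, 32, Orion, x1, Xia, 2010), (Ada, 8, Helix, cs, Cal, 2003), (Ada, 8, Helix, cs, Lee, 2001), (Ada, 8, Helix, cs, Xia, 1994), (Ada, 8, Helix, cs, Xia, 2010), (Xia, 18, Zephyr, p1, Ada, 2011), (Xia, 18, Zephyr, p1, Bo, 2023), (Xia, 18, Zephyr, p1, Jo, 2008), (Xia, 18, Zephyr, p1, Tai, 1987)}.
Joining (Author ⨝ Book) and Member on aid yields {(Ada, 1, Helix, k2, Cal, 2003, 14), (Ada, 1, Helix, k2, Cal, 2003, 35), (Ada, 1, Helix, k2, Lee, 2001, 14), (Ada, 1, Helix, k2, Lee, 2001, 35), (Ada, 1, Helix, k2, Xia, 1994, 14), (Ada, 1, Helix, k2, Xia, 1994, 35), (Ada, 1, Helix, k2, Xia, 2010, 14), (Ada, 1, Helix, k2, Xia, 2010, 35), (Ada, 10, Alpha, p3, Cal, 2003, 6), (Ada, 10, Alpha, p3, Lee, 2001, 6), (Ada, 10, Alpha, p3, Xia, 1994, 6), (Ada, 10, Alpha, p3, Xia, 2010, 6), (Ada, 31, Delta, law, Cal, 2003, 15), (Ada, 31, Delta, law, Lee, 2001, 15), (Ada, 31, Delta, law, Xia, 1994, 15), (Ada, 31, Delta, law, Xia, 2010, 15), (Ada, 32, Orion, x1, Cal, 2003, 31), (Ada, 32, Orion, x1, Lee, 2001, 31), (Ada, 32, Orion, x1, Xia, 1994, 31), (Ada, 32, Orion, x1, Xia, 2010, 31), (Xia, 18, Zephyr, p1, Ada, 2011, 39), (Xia, 18, Zephyr, p1, Bo, 2023, 39), (Xia, 18, Zephyr, p1, Jo, 2008, 39), (Xia, 18, Zephyr, p1, Tai, 1987, 39)}.
Apply σ_{mname = Ada}; surviving tuples: {(Ada, 1, Helix, k2, Cal, 2003, 14), (Ada, 1, Helix, k2, Cal, 2003, 35), (Ada, 1, Helix, k2, Lee, 2001, 14), (Ada, 1, Helix, k2, Lee, 2001, 35), (Ada, 1, Helix, k2, Xia, 1994, 14), (Ada, 1, Helix, k2, Xia, 1994, 35), (Ada, 1, Helix, k2, Xia, 2010, 14), (Ada, 1, Helix, k2, Xia, 2010, 35), (Ada, 10, Alpha, p3, Cal, 2003, 6), (Ada, 10, Alpha, p3, Lee, 2001, 6), (Ada, 10, Alpha, p3, Xia, 1994, 6), (Ada, 10, Alpha, p3, Xia, 2010, 6), (Ada, 31, Delta, law, Cal, 2003, 15), (Ada, 31, Delta, law, Lee, 2001, 15), (Ada, 31, Delta, law, Xia, 1994, 15), (Ada, 31, Delta, law, Xia, 2010, 15), (Ada, 32, Orion, x1, Cal, 2003, 31), (Ada, 32, Orion, x1, Lee, 2001, 31), (Ada, 32, Orion, x1, Xia, 1994, 31), (Ada, 32, Orion, x1, Xia, 2010, 31)}
π[aid, mid]: project onto (aid, mid) (15 duplicate(s) eliminated) → {(1, 14), (1, 35), (10, 6), (31, 15), (32, 31)}

{(1, 14), (1, 35), (10, 6), (31, 15), (32, 31)}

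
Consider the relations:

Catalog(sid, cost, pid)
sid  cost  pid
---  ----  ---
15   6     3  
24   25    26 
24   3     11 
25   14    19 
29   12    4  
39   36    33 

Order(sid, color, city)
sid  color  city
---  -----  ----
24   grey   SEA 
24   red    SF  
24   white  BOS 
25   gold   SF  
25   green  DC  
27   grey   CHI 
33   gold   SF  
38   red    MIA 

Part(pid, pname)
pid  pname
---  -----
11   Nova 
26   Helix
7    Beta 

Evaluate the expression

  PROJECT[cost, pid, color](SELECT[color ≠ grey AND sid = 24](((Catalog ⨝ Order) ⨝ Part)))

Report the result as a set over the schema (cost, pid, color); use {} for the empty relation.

Catalog ⋈ Order (natural join on sid): {(24, 25, 26, grey, SEA), (24, 25, 26, red, SF), (24, 25, 26, white, BOS), (24, 3, 11, grey, SEA), (24, 3, 11, red, SF), (24, 3, 11, white, BOS), (25, 14, 19, gold, SF), (25, 14, 19, green, DC)}
(Catalog ⨝ Order) ⋈ Part (natural join on pid): {(24, 25, 26, grey, SEA, Helix), (24, 25, 26, red, SF, Helix), (24, 25, 26, white, BOS, Helix), (24, 3, 11, grey, SEA, Nova), (24, 3, 11, red, SF, Nova), (24, 3, 11, white, BOS, Nova)}
Apply σ_{color ≠ grey AND sid = 24}; surviving tuples: {(24, 25, 26, red, SF, Helix), (24, 25, 26, white, BOS, Helix), (24, 3, 11, red, SF, Nova), (24, 3, 11, white, BOS, Nova)}
π_{cost, pid, color} gives {(25, 26, red), (25, 26, white), (3, 11, red), (3, 11, white)}.

{(25, 26, red), (25, 26, white), (3, 11, red), (3, 11, white)}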